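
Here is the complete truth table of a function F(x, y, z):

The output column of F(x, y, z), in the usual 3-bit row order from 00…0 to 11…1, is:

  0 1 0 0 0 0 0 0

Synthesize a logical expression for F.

F(x, y, z) = (~x & ~y) & z

Only row (0,0,1) gives 1. That row's minterm ¬x·¬y·z is F directly.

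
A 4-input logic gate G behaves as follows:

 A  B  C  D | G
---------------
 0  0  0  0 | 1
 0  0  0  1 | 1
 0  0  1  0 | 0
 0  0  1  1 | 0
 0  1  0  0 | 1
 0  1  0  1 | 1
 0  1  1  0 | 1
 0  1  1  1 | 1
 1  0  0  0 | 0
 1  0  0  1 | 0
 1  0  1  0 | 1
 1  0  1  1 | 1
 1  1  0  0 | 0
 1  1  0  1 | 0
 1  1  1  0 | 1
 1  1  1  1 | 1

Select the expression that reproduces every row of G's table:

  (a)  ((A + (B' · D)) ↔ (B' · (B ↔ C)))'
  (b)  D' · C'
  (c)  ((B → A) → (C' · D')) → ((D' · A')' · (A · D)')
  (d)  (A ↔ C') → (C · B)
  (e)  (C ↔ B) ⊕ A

d

(a): at (0,0,0,1) it gives 0, but G = 1 — eliminated.
(b): at (0,0,0,1) it gives 0, but G = 1 — eliminated.
(c): at (0,0,0,0) it gives 0, but G = 1 — eliminated.
(e): at (0,1,0,0) it gives 0, but G = 1 — eliminated.
(d) is the remaining candidate, and it agrees with G on all 16 inputs.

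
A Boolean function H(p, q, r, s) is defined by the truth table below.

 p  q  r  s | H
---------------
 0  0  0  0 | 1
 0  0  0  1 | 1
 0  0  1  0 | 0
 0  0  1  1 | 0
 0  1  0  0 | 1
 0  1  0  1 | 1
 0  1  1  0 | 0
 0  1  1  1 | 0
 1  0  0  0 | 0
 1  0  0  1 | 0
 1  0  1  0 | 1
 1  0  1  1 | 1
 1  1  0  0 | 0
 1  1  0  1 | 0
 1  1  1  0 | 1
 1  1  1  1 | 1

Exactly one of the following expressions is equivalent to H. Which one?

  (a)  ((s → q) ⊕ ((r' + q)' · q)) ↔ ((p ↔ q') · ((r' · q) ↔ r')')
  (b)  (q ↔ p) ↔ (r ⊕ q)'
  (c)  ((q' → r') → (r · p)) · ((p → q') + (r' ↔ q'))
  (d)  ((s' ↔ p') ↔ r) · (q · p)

(a) disagrees with H on (0,0,0,0) (formula → 0, table → 1); rule it out.
(c) disagrees with H on (0,0,0,0) (formula → 0, table → 1); rule it out.
(d) disagrees with H on (0,0,0,0) (formula → 0, table → 1); rule it out.
That leaves (b). Evaluating it on every row reproduces the table of H exactly.

b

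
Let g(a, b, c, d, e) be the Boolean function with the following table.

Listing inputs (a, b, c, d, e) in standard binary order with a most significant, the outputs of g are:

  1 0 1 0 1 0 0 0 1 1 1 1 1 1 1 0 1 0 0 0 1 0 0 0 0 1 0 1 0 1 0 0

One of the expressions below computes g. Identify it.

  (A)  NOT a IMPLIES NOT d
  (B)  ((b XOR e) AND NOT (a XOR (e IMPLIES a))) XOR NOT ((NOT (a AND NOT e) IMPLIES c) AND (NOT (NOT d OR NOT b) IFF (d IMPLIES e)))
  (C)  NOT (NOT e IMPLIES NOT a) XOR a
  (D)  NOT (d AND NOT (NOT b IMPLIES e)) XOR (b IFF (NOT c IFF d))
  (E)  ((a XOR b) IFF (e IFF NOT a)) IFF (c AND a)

(A) fails at (0,0,0,0,1): the formula yields 1, g is 0.
(C) fails at (0,0,0,0,0): the formula yields 0, g is 1.
(D) fails at (0,0,0,0,0): the formula yields 0, g is 1.
(E) fails at (0,0,0,0,0): the formula yields 0, g is 1.
(B) is the remaining candidate, and it agrees with g on all 32 inputs.

B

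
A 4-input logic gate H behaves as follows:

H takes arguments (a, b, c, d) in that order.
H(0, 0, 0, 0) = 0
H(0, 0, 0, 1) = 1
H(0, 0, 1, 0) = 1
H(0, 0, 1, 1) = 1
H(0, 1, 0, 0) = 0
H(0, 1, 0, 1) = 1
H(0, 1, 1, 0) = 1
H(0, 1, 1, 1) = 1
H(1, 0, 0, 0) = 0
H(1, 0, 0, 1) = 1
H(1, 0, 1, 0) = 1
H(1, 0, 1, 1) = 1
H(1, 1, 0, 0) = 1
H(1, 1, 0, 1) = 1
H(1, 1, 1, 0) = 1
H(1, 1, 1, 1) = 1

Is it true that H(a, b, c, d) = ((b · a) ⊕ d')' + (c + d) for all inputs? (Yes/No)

Yes

Test each input against both H and the formula:
  a=0, b=0, c=0, d=0: formula gives 0, H = 0 ✓
  a=0, b=0, c=0, d=1: formula gives 1, H = 1 ✓
  a=0, b=0, c=1, d=0: formula gives 1, H = 1 ✓
  a=0, b=0, c=1, d=1: formula gives 1, H = 1 ✓
  … (the remaining 12 rows also agree.)
No disagreement on any input; they are logically equivalent.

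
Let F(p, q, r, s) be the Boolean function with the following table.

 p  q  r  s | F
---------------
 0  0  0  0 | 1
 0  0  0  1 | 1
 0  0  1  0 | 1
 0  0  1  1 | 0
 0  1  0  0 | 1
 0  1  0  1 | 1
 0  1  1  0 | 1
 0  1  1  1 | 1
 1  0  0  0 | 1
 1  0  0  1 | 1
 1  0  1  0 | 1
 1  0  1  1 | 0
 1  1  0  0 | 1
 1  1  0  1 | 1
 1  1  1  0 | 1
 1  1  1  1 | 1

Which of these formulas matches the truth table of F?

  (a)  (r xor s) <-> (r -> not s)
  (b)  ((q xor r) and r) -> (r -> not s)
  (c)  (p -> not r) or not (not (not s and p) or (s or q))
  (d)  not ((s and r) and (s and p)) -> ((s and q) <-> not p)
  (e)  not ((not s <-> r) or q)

(a) disagrees with F on (0,0,0,0) (formula → 0, table → 1); rule it out.
(c) disagrees with F on (0,0,1,1) (formula → 1, table → 0); rule it out.
(d) disagrees with F on (0,0,0,0) (formula → 0, table → 1); rule it out.
(e) disagrees with F on (0,0,0,1) (formula → 0, table → 1); rule it out.
Only (b) survives; checking it on all 16 rows confirms it matches F.

b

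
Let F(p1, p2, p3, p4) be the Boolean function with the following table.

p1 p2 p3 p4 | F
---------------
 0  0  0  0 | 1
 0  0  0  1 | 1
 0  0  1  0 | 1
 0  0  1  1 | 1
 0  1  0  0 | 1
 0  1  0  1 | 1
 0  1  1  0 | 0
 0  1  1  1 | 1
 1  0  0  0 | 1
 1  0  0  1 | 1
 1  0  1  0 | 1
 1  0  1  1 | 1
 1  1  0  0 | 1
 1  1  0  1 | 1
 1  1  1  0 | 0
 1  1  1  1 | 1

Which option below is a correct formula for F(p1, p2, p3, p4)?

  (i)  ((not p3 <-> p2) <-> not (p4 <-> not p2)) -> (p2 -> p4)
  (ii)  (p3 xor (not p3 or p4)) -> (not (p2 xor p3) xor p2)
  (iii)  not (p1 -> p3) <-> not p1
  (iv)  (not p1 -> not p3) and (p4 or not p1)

(ii) fails at (0,0,1,0): the formula yields 0, F is 1.
(iii) fails at (0,0,0,0): the formula yields 0, F is 1.
(iv) fails at (0,0,1,0): the formula yields 0, F is 1.
(i) is the remaining candidate, and it agrees with F on all 16 inputs.

i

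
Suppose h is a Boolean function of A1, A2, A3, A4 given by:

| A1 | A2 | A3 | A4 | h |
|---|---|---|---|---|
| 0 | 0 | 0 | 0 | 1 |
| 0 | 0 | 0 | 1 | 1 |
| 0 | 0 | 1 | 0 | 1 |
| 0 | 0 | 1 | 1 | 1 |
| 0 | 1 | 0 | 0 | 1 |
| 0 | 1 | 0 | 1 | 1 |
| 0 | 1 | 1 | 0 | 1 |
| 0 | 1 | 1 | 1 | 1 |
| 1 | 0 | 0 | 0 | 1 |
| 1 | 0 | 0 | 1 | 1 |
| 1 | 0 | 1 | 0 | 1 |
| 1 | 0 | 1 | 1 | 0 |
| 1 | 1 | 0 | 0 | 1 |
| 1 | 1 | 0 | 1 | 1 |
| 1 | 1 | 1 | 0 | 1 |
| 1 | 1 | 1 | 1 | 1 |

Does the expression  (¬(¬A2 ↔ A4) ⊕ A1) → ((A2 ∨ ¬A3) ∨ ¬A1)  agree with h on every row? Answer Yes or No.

Evaluate (¬(¬A2 ↔ A4) ⊕ A1) → ((A2 ∨ ¬A3) ∨ ¬A1) on each row and compare to h:
  A1=0, A2=0, A3=0, A4=0: formula gives 1, h = 1 ✓
  A1=0, A2=0, A3=0, A4=1: formula gives 1, h = 1 ✓
  A1=0, A2=0, A3=1, A4=0: formula gives 1, h = 1 ✓
  A1=0, A2=0, A3=1, A4=1: formula gives 1, h = 1 ✓
  …and likewise for the remaining 12 rows.
No disagreement on any input; they are logically equivalent.

Yes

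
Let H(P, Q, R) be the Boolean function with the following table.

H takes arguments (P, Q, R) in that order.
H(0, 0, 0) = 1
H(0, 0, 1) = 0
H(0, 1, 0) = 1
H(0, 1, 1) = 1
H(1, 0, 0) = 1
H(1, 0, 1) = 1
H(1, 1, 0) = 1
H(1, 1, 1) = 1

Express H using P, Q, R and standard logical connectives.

H(P, Q, R) = not ((not P and not Q) and R)

H is 0 on exactly one input, (0,0,1), whose minterm is ¬P·¬Q·R. So H is the negation of that single conjunction.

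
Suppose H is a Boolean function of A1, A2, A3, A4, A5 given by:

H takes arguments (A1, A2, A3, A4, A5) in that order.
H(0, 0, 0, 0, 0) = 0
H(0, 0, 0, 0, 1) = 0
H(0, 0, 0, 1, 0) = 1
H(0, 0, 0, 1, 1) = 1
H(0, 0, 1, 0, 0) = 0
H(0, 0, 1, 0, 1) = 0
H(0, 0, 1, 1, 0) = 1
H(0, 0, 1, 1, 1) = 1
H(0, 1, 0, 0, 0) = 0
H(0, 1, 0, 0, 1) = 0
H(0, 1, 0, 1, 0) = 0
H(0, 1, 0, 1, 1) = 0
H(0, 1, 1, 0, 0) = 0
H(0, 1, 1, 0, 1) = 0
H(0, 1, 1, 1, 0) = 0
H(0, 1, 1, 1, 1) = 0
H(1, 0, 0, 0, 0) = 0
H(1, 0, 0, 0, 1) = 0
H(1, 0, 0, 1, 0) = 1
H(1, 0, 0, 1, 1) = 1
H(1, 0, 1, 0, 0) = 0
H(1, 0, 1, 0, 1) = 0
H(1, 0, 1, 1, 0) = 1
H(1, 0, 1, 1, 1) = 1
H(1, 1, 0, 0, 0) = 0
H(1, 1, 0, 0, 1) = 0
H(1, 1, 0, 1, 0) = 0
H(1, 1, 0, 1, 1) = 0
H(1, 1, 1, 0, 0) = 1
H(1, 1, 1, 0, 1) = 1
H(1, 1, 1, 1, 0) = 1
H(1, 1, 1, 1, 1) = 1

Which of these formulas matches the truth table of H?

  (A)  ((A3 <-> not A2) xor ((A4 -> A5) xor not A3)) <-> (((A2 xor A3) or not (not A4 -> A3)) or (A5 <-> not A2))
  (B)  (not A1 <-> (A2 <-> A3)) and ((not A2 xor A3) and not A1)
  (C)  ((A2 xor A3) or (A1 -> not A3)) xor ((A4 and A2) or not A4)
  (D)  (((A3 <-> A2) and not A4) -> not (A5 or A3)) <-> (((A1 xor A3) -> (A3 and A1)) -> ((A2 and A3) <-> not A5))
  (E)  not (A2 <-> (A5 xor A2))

C

(A) fails at (0,0,0,1,0): the formula yields 0, H is 1.
(B) fails at (0,0,0,0,0): the formula yields 1, H is 0.
(D) fails at (0,0,0,1,0): the formula yields 0, H is 1.
(E) fails at (0,0,0,0,1): the formula yields 1, H is 0.
That leaves (C). Evaluating it on every row reproduces the table of H exactly.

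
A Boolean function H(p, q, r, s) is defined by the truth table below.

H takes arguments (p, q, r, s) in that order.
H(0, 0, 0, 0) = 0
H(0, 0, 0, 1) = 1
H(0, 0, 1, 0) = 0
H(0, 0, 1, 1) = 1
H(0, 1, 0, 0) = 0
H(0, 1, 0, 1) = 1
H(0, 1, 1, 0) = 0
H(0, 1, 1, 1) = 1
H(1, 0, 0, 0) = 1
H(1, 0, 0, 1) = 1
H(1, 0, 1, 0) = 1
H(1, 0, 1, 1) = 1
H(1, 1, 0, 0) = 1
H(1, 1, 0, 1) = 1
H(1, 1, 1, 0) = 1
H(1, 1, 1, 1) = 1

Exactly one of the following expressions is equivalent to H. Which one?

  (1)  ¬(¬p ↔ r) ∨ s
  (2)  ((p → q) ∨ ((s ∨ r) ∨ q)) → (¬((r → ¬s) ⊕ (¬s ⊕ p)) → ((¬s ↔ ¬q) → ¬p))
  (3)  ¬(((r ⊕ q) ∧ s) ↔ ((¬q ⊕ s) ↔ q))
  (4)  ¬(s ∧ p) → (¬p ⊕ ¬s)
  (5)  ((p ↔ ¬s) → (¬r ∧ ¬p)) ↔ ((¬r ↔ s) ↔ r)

4

(1) disagrees with H on (0,0,0,0) (formula → 1, table → 0); rule it out.
(2) disagrees with H on (0,0,0,0) (formula → 1, table → 0); rule it out.
(3) disagrees with H on (0,0,1,1) (formula → 0, table → 1); rule it out.
(5) disagrees with H on (0,0,0,0) (formula → 1, table → 0); rule it out.
(4) is the remaining candidate, and it agrees with H on all 16 inputs.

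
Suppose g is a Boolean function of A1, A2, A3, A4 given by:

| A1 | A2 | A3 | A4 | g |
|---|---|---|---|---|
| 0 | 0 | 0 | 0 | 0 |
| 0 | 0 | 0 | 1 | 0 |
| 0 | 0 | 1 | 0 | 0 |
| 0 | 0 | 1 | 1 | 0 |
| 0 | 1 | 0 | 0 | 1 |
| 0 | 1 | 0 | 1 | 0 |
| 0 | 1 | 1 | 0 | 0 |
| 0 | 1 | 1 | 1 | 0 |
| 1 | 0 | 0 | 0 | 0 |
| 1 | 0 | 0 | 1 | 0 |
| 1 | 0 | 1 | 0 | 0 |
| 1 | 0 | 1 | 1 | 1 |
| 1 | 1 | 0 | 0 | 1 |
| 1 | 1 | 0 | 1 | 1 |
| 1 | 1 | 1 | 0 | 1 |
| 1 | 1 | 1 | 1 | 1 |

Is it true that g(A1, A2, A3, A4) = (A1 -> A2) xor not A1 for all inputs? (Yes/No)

No

Evaluate (A1 -> A2) xor not A1 on each row and compare to g:
  A1=0, A2=0, A3=0, A4=0: formula gives 0, g = 0 ✓
  A1=0, A2=0, A3=0, A4=1: formula gives 0, g = 0 ✓
  A1=0, A2=0, A3=1, A4=0: formula gives 0, g = 0 ✓
  A1=0, A2=0, A3=1, A4=1: formula gives 0, g = 0 ✓
  A1=0, A2=1, A3=0, A4=0: formula gives 0, but g = 1 ✗
Row (0,1,0,0) is a counterexample, so the formula is not equivalent to g.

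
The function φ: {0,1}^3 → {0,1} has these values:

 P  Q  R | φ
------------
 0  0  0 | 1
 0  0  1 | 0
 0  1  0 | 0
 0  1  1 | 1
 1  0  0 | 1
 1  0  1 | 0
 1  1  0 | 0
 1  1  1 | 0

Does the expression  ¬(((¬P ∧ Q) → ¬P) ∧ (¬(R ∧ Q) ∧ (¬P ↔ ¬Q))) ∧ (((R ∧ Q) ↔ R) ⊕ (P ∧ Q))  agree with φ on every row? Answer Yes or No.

Evaluate ¬(((¬P ∧ Q) → ¬P) ∧ (¬(R ∧ Q) ∧ (¬P ↔ ¬Q))) ∧ (((R ∧ Q) ↔ R) ⊕ (P ∧ Q)) on each row and compare to φ:
  P=0, Q=0, R=0: formula gives 0, but φ = 1 ✗
Since they disagree at (0,0,0), the expression is not a correct formula for φ.

No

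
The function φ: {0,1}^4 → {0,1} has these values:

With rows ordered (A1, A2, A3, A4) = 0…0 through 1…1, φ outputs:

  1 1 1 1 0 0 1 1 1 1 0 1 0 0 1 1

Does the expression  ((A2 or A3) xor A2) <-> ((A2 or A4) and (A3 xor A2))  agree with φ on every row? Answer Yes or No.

No

Evaluate ((A2 or A3) xor A2) <-> ((A2 or A4) and (A3 xor A2)) on each row and compare to φ:
  A1=0, A2=0, A3=0, A4=0: formula gives 1, φ = 1 ✓
  A1=0, A2=0, A3=0, A4=1: formula gives 1, φ = 1 ✓
  A1=0, A2=0, A3=1, A4=0: formula gives 0, but φ = 1 ✗
A single disagreement suffices: at (0,0,1,0) they differ, so the formula does not compute φ.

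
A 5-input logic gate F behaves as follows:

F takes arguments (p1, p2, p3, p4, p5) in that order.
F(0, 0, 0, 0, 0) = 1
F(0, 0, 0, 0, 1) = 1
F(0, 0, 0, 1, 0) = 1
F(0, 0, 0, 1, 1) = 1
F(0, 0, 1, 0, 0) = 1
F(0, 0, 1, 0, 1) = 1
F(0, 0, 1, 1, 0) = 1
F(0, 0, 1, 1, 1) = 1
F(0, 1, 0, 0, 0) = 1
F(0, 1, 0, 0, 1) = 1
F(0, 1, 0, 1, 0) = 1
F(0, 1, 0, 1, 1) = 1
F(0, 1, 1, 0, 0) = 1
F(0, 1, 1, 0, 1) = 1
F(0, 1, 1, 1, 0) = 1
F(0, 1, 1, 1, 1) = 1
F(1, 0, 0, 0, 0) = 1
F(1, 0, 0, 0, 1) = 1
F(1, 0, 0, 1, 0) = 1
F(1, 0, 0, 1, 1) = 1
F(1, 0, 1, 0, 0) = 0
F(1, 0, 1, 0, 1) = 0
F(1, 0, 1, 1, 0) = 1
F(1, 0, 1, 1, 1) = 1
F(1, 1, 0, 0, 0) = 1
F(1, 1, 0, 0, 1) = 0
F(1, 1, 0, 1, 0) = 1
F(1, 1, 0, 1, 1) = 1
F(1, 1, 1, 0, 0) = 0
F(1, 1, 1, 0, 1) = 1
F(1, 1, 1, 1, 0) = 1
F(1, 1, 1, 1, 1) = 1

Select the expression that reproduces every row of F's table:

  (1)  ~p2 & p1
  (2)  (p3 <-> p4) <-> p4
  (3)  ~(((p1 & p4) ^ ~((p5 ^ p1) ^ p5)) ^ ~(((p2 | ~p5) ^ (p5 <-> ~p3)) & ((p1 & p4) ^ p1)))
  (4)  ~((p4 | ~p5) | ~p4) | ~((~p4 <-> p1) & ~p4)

3

(1): at (0,0,0,0,0) it gives 0, but F = 1 — eliminated.
(2): at (0,0,0,0,0) it gives 0, but F = 1 — eliminated.
(4): at (1,0,0,0,0) it gives 0, but F = 1 — eliminated.
(3) is the remaining candidate, and it agrees with F on all 32 inputs.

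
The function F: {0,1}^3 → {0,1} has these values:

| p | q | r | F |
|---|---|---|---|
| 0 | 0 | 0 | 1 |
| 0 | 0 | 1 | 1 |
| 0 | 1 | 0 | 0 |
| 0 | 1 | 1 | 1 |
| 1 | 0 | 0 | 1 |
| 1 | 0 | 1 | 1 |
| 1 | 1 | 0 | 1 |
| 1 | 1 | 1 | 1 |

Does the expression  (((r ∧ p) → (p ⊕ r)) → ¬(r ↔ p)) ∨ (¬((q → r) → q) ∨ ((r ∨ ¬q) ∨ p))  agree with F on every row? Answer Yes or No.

Yes

Check the formula against F row by row:
  p=0, q=0, r=0: formula gives 1, F = 1 ✓
  p=0, q=0, r=1: formula gives 1, F = 1 ✓
  p=0, q=1, r=0: formula gives 0, F = 0 ✓
  p=0, q=1, r=1: formula gives 1, F = 1 ✓
  p=1, q=0, r=0: formula gives 1, F = 1 ✓
  … (the remaining 3 rows also agree.)
Every row agrees, so the formula is equivalent.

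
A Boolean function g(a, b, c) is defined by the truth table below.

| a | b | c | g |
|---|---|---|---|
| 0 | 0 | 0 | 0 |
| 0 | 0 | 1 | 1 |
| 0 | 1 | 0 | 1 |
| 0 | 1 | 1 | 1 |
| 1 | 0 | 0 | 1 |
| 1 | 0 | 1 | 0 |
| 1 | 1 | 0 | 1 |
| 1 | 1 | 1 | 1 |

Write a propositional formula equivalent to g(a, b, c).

g(a, b, c) = ~(((~a & ~b) & ~c) | ((a & ~b) & c))

g is 0 on only 2 rows — (0,0,0), (1,0,1). Writing each as a minterm (¬a·¬b·¬c, a·¬b·c) and OR-ing them characterizes exactly where g=0, so g is the negation of that disjunction.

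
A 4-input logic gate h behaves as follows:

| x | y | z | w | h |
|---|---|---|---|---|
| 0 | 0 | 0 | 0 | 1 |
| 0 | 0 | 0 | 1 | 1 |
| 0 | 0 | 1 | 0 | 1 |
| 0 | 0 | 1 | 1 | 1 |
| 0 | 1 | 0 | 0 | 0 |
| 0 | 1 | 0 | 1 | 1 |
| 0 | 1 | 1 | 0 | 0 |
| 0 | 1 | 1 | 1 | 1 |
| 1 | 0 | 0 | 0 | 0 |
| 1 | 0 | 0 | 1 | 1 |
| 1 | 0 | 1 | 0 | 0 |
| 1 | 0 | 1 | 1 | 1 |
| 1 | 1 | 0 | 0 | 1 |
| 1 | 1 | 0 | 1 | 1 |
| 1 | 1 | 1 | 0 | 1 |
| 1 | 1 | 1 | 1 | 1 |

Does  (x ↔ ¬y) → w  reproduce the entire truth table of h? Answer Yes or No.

Evaluate (x ↔ ¬y) → w on each row and compare to h:
  x=0, y=0, z=0, w=0: formula gives 1, h = 1 ✓
  x=0, y=0, z=0, w=1: formula gives 1, h = 1 ✓
  x=0, y=0, z=1, w=0: formula gives 1, h = 1 ✓
  x=0, y=0, z=1, w=1: formula gives 1, h = 1 ✓
  … (the remaining 12 rows also agree.)
Every row agrees, so the formula is equivalent.

Yes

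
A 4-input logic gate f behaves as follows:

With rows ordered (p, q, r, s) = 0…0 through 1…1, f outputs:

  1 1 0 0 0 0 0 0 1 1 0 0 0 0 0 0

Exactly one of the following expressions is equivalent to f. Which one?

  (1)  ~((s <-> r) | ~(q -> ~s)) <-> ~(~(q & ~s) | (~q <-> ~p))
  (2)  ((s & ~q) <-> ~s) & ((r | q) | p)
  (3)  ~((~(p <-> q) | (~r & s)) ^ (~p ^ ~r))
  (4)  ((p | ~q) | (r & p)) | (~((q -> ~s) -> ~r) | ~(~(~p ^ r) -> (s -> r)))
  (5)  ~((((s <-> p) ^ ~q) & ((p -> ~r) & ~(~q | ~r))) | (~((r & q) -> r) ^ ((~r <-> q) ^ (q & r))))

5

(1) fails at (0,0,0,1): the formula yields 0, f is 1.
(2) fails at (0,0,0,0): the formula yields 0, f is 1.
(3) fails at (0,0,0,1): the formula yields 0, f is 1.
(4) fails at (0,0,1,0): the formula yields 1, f is 0.
That leaves (5). Evaluating it on every row reproduces the table of f exactly.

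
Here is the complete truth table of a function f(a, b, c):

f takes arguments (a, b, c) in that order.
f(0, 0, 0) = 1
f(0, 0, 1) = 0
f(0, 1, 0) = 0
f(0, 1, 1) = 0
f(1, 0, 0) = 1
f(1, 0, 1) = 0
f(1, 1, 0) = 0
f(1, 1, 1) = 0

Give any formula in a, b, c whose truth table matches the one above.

f(a, b, c) = ((~a & ~b) & ~c) | ((a & ~b) & ~c)

f=1 on 2 inputs: (0,0,0), (1,0,0). Reading each as a conjunction of literals (¬a·¬b·¬c, a·¬b·¬c) and taking the OR gives the canonical DNF.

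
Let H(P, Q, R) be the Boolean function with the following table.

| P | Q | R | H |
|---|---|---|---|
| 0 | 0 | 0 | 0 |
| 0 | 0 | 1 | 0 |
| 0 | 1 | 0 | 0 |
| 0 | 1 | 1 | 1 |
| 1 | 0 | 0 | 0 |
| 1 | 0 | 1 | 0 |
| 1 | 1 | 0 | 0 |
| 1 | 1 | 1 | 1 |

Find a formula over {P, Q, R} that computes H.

H(P, Q, R) = ((~P & Q) & R) | ((P & Q) & R)

Collect the rows where H=1 — (0,1,1), (1,1,1) — and write one minterm per row: ¬P·Q·R, P·Q·R. Their union (logical OR) reproduces the table exactly.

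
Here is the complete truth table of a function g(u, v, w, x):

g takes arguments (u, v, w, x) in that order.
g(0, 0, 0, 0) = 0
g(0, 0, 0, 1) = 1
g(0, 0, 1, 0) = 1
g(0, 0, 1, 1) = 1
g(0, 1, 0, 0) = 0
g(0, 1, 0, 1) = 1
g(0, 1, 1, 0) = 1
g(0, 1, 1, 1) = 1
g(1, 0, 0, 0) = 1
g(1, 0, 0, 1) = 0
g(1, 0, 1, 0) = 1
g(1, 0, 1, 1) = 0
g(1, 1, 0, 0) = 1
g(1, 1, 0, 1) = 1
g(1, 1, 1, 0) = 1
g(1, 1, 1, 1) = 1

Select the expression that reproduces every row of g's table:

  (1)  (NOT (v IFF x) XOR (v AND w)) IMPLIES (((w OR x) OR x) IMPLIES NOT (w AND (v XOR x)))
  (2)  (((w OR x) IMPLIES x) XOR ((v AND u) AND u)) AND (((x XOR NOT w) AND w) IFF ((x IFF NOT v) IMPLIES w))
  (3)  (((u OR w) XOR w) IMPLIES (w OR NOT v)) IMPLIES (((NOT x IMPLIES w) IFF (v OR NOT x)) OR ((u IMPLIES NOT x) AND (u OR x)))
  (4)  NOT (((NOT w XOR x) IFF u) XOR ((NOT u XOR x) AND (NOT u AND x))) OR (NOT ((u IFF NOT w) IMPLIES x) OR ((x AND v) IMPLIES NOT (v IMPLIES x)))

(1): at (0,0,0,0) it gives 1, but g = 0 — eliminated.
(2): at (0,0,1,0) it gives 0, but g = 1 — eliminated.
(4): at (0,0,0,0) it gives 1, but g = 0 — eliminated.
Only (3) survives; checking it on all 16 rows confirms it matches g.

3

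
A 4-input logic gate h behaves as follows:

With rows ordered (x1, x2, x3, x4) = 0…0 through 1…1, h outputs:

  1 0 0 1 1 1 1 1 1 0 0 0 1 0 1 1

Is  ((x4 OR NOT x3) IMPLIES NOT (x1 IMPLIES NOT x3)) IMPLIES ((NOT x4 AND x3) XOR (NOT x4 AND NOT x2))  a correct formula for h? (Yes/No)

Test each input against both h and the formula:
  x1=0, x2=0, x3=0, x4=0: formula gives 1, h = 1 ✓
  x1=0, x2=0, x3=0, x4=1: formula gives 1, but h = 0 ✗
Since they disagree at (0,0,0,1), the expression is not a correct formula for h.

No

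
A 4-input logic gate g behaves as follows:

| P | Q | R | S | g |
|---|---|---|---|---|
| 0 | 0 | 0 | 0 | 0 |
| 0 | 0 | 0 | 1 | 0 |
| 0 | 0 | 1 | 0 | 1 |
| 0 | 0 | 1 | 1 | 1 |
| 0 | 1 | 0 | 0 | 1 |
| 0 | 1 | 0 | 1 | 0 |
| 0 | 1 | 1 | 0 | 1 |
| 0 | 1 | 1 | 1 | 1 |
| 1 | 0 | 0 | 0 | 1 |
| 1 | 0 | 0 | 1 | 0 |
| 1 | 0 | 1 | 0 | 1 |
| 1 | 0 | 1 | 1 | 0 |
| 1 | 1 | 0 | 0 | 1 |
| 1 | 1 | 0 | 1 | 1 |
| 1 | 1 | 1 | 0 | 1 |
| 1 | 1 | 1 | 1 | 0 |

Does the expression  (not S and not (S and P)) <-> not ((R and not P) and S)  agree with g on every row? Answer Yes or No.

No

Test each input against both g and the formula:
  P=0, Q=0, R=0, S=0: formula gives 1, but g = 0 ✗
Row (0,0,0,0) is a counterexample, so the formula is not equivalent to g.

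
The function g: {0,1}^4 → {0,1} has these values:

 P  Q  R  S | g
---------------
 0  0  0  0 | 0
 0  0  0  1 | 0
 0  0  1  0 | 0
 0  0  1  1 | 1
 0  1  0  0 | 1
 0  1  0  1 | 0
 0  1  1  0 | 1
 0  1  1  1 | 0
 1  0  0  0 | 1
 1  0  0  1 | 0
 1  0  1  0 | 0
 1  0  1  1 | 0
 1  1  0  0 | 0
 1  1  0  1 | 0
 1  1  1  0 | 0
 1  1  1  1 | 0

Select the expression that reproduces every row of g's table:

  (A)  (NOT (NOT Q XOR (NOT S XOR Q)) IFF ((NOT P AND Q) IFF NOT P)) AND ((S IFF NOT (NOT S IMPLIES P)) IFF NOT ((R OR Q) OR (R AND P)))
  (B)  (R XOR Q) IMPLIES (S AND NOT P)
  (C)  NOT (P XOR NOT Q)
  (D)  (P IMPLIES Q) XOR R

(B): at (0,0,0,0) it gives 1, but g = 0 — eliminated.
(C): at (0,0,1,1) it gives 0, but g = 1 — eliminated.
(D): at (0,0,0,0) it gives 1, but g = 0 — eliminated.
Only (A) survives; checking it on all 16 rows confirms it matches g.

A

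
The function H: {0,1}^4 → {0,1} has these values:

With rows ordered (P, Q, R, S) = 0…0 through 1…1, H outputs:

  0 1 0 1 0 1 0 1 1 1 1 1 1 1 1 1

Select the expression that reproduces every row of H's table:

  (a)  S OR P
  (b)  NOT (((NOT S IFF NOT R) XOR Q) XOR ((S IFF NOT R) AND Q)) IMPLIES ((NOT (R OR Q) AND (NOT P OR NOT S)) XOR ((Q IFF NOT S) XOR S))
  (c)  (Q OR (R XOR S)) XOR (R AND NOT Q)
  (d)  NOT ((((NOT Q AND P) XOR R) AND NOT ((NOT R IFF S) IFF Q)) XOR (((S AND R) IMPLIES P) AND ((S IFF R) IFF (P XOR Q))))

(b): at (0,0,0,0) it gives 1, but H = 0 — eliminated.
(c): at (0,1,0,0) it gives 1, but H = 0 — eliminated.
(d): at (0,0,0,0) it gives 1, but H = 0 — eliminated.
Only (a) survives; checking it on all 16 rows confirms it matches H.

a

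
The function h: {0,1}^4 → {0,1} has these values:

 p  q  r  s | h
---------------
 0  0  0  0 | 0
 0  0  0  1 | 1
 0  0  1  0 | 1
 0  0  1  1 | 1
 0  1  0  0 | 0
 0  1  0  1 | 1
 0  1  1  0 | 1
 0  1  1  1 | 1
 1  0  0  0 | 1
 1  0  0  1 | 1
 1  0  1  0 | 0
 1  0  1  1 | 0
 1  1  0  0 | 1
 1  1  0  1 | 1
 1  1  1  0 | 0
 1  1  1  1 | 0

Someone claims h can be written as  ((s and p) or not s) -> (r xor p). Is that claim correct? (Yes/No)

Check the formula against h row by row:
  p=0, q=0, r=0, s=0: formula gives 0, h = 0 ✓
  p=0, q=0, r=0, s=1: formula gives 1, h = 1 ✓
  p=0, q=0, r=1, s=0: formula gives 1, h = 1 ✓
  p=0, q=0, r=1, s=1: formula gives 1, h = 1 ✓
  …and likewise for the remaining 12 rows.
No disagreement on any input; they are logically equivalent.

Yes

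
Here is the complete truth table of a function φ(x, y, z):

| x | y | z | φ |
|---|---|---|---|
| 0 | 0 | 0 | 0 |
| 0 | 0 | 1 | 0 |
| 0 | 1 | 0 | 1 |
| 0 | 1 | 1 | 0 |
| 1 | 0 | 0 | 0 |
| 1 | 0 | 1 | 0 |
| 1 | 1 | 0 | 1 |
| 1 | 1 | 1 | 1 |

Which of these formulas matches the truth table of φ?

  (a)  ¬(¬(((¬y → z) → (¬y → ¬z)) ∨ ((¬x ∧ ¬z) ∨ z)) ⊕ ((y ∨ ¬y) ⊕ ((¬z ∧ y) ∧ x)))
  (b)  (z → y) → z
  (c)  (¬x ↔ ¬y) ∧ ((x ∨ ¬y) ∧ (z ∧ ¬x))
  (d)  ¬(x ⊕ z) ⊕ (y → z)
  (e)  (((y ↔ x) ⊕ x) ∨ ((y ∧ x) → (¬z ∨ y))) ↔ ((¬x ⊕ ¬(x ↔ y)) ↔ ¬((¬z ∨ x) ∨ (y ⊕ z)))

e

(a) disagrees with φ on (0,1,0) (formula → 0, table → 1); rule it out.
(b) disagrees with φ on (0,0,1) (formula → 1, table → 0); rule it out.
(c) disagrees with φ on (0,0,1) (formula → 1, table → 0); rule it out.
(d) disagrees with φ on (0,0,1) (formula → 1, table → 0); rule it out.
Only (e) survives; checking it on all 8 rows confirms it matches φ.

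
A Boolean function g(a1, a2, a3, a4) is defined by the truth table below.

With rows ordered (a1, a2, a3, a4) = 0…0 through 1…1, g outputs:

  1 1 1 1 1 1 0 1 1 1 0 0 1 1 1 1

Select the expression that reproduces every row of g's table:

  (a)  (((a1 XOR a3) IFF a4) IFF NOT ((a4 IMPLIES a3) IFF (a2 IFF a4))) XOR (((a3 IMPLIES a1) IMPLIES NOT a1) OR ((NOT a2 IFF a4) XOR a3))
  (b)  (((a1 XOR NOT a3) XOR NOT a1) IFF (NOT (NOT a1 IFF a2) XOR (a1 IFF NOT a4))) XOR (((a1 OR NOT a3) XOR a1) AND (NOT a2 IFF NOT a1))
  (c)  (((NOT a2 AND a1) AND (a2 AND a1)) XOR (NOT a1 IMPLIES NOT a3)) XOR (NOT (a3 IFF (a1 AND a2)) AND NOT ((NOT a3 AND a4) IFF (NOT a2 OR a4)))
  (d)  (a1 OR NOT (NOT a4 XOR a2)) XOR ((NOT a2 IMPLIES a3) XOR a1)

(a) disagrees with g on (0,0,0,1) (formula → 0, table → 1); rule it out.
(b) disagrees with g on (0,0,0,1) (formula → 0, table → 1); rule it out.
(d) disagrees with g on (0,0,0,0) (formula → 0, table → 1); rule it out.
That leaves (c). Evaluating it on every row reproduces the table of g exactly.

c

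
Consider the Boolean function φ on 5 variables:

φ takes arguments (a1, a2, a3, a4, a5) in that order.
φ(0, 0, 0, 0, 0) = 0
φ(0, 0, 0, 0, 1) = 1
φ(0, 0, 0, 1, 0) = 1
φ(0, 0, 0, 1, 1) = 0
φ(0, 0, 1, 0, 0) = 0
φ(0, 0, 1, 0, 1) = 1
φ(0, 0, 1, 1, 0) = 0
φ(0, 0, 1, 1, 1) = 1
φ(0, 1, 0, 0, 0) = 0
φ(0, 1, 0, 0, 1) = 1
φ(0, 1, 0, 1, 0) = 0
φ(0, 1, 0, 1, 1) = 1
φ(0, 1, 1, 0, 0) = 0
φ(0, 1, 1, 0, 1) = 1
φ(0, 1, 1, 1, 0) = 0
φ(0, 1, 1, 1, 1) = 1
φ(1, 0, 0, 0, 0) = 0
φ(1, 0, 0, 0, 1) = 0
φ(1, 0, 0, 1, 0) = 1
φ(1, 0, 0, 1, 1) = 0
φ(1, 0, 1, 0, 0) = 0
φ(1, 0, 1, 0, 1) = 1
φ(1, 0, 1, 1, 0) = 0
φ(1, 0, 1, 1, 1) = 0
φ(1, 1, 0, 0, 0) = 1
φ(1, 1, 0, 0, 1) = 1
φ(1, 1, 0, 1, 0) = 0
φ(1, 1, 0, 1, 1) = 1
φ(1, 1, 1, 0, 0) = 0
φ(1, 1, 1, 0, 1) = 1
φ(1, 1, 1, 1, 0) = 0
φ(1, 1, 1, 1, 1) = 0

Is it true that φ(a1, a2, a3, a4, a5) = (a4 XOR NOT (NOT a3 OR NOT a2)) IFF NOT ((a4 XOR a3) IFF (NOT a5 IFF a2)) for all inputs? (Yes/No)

No

Check the formula against φ row by row:
  a1=0, a2=0, a3=0, a4=0, a5=0: formula gives 1, but φ = 0 ✗
Row (0,0,0,0,0) is a counterexample, so the formula is not equivalent to φ.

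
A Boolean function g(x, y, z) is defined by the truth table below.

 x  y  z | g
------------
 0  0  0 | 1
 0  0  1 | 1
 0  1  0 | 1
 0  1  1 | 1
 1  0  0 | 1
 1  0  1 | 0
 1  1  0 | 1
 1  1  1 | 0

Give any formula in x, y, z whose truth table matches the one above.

The 0-rows are (1,0,1), (1,1,1). Take each as a conjunction (x·¬y·z, x·y·z), form their disjunction, and complement — that gives a formula that is 1 everywhere g is.

g(x, y, z) = ~(((x & ~y) & z) | ((x & y) & z))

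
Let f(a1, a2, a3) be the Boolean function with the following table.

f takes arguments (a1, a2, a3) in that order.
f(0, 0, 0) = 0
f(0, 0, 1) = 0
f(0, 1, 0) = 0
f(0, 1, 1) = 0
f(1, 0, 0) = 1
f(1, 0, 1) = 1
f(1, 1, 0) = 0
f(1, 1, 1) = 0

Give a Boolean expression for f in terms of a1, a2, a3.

f(a1, a2, a3) = ((a1 and not a2) and not a3) or ((a1 and not a2) and a3)

The 1-rows are (1,0,0), (1,0,1). Each contributes one minterm — a1·¬a2·¬a3; a1·¬a2·a3 — and their disjunction is a sum-of-products form of f.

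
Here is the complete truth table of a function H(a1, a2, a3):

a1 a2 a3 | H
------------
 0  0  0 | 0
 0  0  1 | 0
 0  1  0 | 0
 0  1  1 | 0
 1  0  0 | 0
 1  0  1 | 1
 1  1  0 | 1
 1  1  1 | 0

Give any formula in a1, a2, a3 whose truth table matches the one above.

The 1-rows are (1,0,1), (1,1,0). Each contributes one minterm — a1·¬a2·a3; a1·a2·¬a3 — and their disjunction is a sum-of-products form of H.

H(a1, a2, a3) = ((a1 ∧ ¬a2) ∧ a3) ∨ ((a1 ∧ a2) ∧ ¬a3)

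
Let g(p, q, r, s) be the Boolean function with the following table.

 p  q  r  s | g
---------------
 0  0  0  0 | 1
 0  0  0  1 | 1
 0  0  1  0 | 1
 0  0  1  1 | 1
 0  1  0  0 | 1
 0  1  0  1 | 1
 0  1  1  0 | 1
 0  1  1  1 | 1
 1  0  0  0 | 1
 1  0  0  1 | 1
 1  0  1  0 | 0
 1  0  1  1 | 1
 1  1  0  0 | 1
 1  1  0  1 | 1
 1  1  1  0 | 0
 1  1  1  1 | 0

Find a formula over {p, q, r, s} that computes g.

g(p, q, r, s) = ~(((((p & ~q) & r) & ~s) | (((p & q) & r) & ~s)) | (((p & q) & r) & s))

There are just 3 zero rows: (1,0,1,0), (1,1,1,0), (1,1,1,1). Their minterms are p·¬q·r·¬s, p·q·r·¬s, p·q·r·s; the OR of those covers precisely the 0-outputs, and negating it yields g.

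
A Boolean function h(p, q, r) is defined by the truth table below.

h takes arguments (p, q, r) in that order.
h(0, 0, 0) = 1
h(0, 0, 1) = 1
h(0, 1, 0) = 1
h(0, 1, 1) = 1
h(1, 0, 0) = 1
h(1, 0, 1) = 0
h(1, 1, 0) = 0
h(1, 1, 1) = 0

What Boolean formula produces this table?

h is 0 on only 3 rows — (1,0,1), (1,1,0), (1,1,1). Writing each as a minterm (p·¬q·r, p·q·¬r, p·q·r) and OR-ing them characterizes exactly where h=0, so h is the negation of that disjunction.

h(p, q, r) = ~((((p & ~q) & r) | ((p & q) & ~r)) | ((p & q) & r))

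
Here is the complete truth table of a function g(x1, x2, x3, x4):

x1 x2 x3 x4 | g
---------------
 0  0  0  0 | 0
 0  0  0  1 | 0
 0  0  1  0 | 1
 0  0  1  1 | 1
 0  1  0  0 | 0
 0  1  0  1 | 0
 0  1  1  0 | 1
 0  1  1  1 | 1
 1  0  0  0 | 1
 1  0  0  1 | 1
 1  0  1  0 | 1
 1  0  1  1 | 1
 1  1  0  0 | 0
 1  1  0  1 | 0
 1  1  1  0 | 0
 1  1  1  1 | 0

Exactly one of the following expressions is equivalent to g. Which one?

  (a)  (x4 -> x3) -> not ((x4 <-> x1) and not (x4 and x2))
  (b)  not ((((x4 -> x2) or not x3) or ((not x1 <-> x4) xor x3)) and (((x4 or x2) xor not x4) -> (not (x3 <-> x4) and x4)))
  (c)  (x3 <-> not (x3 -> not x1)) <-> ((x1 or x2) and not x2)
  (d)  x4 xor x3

(a): at (0,0,0,1) it gives 1, but g = 0 — eliminated.
(b): at (0,0,0,0) it gives 1, but g = 0 — eliminated.
(d): at (0,0,0,1) it gives 1, but g = 0 — eliminated.
That leaves (c). Evaluating it on every row reproduces the table of g exactly.

c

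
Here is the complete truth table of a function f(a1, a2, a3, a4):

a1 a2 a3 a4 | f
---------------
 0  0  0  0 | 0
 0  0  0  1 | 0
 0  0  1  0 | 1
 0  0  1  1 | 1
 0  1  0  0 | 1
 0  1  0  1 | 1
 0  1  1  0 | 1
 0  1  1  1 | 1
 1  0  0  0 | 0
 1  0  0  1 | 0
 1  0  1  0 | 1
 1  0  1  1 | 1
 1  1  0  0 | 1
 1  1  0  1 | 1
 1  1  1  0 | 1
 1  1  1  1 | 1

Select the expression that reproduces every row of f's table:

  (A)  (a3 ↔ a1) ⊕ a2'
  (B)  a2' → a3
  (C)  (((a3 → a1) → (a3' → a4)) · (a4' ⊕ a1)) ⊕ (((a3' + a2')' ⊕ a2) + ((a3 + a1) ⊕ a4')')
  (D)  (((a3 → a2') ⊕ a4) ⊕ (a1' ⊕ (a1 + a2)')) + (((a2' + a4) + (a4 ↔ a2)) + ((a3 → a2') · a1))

B

(A) fails at (0,1,1,0): the formula yields 0, f is 1.
(C) fails at (0,0,0,1): the formula yields 1, f is 0.
(D) fails at (0,0,0,0): the formula yields 1, f is 0.
Only (B) survives; checking it on all 16 rows confirms it matches f.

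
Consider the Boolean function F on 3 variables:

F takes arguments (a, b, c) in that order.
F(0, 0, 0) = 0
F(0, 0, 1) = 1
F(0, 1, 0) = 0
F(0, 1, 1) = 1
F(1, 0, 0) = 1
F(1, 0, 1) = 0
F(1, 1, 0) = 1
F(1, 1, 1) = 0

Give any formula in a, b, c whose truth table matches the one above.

Collect the rows where F=1 — (0,0,1), (0,1,1), (1,0,0), (1,1,0) — and write one minterm per row: ¬a·¬b·c, ¬a·b·c, a·¬b·¬c, a·b·¬c. Their union (logical OR) reproduces the table exactly.

F(a, b, c) = ((((~a & ~b) & c) | ((~a & b) & c)) | ((a & ~b) & ~c)) | ((a & b) & ~c)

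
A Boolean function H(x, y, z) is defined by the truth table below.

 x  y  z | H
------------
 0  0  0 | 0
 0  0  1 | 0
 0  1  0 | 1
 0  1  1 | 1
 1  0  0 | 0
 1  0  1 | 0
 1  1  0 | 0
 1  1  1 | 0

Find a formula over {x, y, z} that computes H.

Collect the rows where H=1 — (0,1,0), (0,1,1) — and write one minterm per row: ¬x·y·¬z, ¬x·y·z. Their union (logical OR) reproduces the table exactly.

H(x, y, z) = ((x' · y) · z') + ((x' · y) · z)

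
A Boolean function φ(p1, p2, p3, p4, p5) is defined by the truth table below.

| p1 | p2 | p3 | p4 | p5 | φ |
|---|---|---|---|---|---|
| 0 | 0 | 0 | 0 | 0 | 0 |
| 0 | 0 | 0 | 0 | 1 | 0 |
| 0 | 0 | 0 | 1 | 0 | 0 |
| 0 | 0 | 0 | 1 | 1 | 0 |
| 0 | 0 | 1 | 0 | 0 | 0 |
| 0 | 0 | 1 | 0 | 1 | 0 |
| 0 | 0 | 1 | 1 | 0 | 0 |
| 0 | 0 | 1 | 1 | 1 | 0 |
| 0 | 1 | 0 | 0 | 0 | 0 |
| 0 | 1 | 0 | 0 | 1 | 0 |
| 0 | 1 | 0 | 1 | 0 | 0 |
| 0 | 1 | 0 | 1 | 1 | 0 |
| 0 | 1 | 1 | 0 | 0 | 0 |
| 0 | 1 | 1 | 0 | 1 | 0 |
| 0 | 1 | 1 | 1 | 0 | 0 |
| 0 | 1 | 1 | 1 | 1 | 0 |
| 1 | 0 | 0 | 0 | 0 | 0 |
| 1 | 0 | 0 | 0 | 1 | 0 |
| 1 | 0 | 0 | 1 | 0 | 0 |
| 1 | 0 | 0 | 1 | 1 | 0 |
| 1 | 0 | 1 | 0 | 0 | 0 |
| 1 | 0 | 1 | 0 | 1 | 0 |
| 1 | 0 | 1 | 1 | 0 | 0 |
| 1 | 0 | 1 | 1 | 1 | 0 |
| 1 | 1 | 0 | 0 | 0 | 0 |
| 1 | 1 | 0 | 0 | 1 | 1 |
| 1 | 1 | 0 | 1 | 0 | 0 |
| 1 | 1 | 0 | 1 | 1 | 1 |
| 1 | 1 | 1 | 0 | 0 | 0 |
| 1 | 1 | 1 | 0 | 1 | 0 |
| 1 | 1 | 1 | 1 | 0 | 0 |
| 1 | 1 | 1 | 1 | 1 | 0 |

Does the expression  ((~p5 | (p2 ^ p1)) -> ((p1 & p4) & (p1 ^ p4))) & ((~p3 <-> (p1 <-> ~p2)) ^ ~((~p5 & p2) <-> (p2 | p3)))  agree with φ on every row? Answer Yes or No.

Check the formula against φ row by row:
  p1=0, p2=0, p3=0, p4=0, p5=0: formula gives 0, φ = 0 ✓
  p1=0, p2=0, p3=0, p4=0, p5=1: formula gives 0, φ = 0 ✓
  p1=0, p2=0, p3=0, p4=1, p5=0: formula gives 0, φ = 0 ✓
  p1=0, p2=0, p3=0, p4=1, p5=1: formula gives 0, φ = 0 ✓
  …and likewise for the remaining 28 rows.
No disagreement on any input; they are logically equivalent.

Yes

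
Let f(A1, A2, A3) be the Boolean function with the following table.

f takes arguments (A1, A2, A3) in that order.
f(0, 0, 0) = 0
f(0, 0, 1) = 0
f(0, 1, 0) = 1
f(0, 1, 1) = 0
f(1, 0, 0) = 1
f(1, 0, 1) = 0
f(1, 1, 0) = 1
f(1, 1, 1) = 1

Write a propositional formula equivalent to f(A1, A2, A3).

The 1-rows are (0,1,0), (1,0,0), (1,1,0), (1,1,1). Each contributes one minterm — ¬A1·A2·¬A3; A1·¬A2·¬A3; A1·A2·¬A3; A1·A2·A3 — and their disjunction is a sum-of-products form of f.

f(A1, A2, A3) = ((((not A1 and A2) and not A3) or ((A1 and not A2) and not A3)) or ((A1 and A2) and not A3)) or ((A1 and A2) and A3)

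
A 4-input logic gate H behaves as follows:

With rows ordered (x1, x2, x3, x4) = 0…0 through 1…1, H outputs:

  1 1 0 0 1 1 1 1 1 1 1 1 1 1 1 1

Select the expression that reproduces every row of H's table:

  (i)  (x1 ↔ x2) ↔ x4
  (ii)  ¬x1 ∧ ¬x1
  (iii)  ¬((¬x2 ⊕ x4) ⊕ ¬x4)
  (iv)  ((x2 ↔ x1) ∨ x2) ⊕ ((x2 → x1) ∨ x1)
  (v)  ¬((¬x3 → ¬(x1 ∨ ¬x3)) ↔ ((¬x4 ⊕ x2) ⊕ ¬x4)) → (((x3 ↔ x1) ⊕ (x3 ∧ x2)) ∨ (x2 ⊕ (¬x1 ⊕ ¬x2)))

v

(i) fails at (0,0,0,0): the formula yields 0, H is 1.
(ii) fails at (0,0,1,0): the formula yields 1, H is 0.
(iii) fails at (0,0,1,0): the formula yields 1, H is 0.
(iv) fails at (0,0,0,0): the formula yields 0, H is 1.
(v) is the remaining candidate, and it agrees with H on all 16 inputs.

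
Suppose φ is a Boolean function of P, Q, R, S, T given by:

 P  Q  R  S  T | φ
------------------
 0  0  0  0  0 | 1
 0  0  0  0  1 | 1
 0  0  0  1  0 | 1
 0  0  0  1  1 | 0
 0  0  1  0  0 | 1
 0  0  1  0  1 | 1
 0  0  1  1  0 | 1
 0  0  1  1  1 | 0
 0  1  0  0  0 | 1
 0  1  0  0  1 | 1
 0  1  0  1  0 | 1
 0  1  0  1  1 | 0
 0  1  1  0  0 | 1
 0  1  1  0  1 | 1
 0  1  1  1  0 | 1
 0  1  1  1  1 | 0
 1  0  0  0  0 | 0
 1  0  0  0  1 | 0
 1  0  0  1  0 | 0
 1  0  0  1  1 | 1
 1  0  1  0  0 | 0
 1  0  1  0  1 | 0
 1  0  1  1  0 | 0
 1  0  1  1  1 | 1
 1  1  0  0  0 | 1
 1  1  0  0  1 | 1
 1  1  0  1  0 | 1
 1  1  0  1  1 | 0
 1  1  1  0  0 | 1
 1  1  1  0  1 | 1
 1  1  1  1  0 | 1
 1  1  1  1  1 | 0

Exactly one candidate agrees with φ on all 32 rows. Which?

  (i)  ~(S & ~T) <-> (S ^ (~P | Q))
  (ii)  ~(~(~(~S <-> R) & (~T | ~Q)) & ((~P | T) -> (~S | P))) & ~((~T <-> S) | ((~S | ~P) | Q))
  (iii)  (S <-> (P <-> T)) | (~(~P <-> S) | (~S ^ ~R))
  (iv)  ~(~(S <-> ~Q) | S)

(ii) disagrees with φ on (0,0,0,0,0) (formula → 0, table → 1); rule it out.
(iii) disagrees with φ on (0,0,0,1,1) (formula → 1, table → 0); rule it out.
(iv) disagrees with φ on (0,0,0,0,0) (formula → 0, table → 1); rule it out.
Only (i) survives; checking it on all 32 rows confirms it matches φ.

i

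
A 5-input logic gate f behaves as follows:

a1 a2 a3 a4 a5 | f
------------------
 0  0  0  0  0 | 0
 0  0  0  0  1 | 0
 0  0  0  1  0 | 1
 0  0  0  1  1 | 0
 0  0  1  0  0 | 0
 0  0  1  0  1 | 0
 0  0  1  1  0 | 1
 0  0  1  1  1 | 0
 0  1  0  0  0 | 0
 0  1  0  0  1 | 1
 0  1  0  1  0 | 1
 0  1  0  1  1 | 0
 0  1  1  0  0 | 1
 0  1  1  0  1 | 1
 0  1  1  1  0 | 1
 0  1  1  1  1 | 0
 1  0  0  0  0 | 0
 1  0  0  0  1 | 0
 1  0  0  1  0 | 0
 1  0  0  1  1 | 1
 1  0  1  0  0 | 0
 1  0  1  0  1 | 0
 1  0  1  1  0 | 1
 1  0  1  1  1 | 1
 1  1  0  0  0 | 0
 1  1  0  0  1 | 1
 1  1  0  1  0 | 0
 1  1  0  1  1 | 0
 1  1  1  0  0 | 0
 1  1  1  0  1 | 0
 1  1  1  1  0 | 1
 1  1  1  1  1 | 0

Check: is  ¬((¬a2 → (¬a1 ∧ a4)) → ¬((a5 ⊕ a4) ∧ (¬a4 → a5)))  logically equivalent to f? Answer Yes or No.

No

Evaluate ¬((¬a2 → (¬a1 ∧ a4)) → ¬((a5 ⊕ a4) ∧ (¬a4 → a5))) on each row and compare to f:
  a1=0, a2=0, a3=0, a4=0, a5=0: formula gives 0, f = 0 ✓
  a1=0, a2=0, a3=0, a4=0, a5=1: formula gives 0, f = 0 ✓
  a1=0, a2=0, a3=0, a4=1, a5=0: formula gives 1, f = 1 ✓
  a1=0, a2=0, a3=0, a4=1, a5=1: formula gives 0, f = 0 ✓
  …
  a1=0, a2=1, a3=1, a4=0, a5=0: formula gives 0, but f = 1 ✗
A single disagreement suffices: at (0,1,1,0,0) they differ, so the formula does not compute f.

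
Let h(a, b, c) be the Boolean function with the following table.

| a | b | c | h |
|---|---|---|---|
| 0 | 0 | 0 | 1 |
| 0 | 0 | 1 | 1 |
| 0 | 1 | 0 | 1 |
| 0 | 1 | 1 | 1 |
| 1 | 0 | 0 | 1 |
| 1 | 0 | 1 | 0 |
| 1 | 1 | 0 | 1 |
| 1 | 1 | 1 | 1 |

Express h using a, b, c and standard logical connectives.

h is 0 on exactly one input, (1,0,1), whose minterm is a·¬b·c. So h is the negation of that single conjunction.

h(a, b, c) = ~((a & ~b) & c)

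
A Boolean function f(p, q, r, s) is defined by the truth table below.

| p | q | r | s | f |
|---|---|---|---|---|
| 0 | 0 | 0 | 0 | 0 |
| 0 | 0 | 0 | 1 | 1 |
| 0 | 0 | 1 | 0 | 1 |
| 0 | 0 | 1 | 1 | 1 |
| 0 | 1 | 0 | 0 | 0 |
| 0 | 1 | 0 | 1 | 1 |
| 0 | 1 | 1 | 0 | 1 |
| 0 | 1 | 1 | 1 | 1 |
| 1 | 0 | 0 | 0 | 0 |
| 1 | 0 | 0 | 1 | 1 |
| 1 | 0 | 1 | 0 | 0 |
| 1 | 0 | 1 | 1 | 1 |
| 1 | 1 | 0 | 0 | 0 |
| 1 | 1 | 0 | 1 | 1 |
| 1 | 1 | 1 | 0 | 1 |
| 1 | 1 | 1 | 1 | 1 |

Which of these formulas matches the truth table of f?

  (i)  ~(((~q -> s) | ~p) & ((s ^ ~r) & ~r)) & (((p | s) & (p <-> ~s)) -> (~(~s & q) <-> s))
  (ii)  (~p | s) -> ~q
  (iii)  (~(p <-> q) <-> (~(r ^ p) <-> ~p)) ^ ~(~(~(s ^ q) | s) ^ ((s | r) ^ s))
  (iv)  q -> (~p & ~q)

i

(ii): at (0,0,0,0) it gives 1, but f = 0 — eliminated.
(iii): at (0,0,0,0) it gives 1, but f = 0 — eliminated.
(iv): at (0,0,0,0) it gives 1, but f = 0 — eliminated.
Only (i) survives; checking it on all 16 rows confirms it matches f.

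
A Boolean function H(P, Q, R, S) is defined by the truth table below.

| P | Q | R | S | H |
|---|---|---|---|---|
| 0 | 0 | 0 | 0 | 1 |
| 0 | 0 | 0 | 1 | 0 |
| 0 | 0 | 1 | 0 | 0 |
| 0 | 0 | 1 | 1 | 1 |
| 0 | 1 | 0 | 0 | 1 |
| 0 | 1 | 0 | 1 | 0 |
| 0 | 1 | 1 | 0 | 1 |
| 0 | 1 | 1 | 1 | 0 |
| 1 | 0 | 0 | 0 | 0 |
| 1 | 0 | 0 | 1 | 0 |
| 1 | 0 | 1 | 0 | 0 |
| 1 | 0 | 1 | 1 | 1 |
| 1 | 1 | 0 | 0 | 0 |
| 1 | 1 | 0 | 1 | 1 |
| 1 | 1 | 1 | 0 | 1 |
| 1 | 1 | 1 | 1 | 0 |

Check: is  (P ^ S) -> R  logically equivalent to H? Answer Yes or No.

No

Check the formula against H row by row:
  P=0, Q=0, R=0, S=0: formula gives 1, H = 1 ✓
  P=0, Q=0, R=0, S=1: formula gives 0, H = 0 ✓
  P=0, Q=0, R=1, S=0: formula gives 1, but H = 0 ✗
Since they disagree at (0,0,1,0), the expression is not a correct formula for H.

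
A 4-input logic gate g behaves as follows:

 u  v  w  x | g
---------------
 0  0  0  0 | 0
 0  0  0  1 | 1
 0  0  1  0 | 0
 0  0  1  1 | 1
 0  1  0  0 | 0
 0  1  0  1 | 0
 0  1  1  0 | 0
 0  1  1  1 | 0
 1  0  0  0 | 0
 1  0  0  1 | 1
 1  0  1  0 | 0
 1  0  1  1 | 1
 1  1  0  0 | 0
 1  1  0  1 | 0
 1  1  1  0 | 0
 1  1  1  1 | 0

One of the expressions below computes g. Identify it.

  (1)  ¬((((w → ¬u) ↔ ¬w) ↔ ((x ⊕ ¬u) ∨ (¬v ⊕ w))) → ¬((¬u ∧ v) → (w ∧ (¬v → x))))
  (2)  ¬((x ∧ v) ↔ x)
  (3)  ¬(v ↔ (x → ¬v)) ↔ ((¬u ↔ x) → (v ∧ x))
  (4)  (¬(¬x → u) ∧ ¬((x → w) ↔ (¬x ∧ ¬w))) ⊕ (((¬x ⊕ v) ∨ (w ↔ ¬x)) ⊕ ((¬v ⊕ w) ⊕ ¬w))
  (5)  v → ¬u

(1): at (0,0,0,0) it gives 1, but g = 0 — eliminated.
(3): at (0,0,0,0) it gives 1, but g = 0 — eliminated.
(4): at (0,0,0,0) it gives 1, but g = 0 — eliminated.
(5): at (0,0,0,0) it gives 1, but g = 0 — eliminated.
That leaves (2). Evaluating it on every row reproduces the table of g exactly.

2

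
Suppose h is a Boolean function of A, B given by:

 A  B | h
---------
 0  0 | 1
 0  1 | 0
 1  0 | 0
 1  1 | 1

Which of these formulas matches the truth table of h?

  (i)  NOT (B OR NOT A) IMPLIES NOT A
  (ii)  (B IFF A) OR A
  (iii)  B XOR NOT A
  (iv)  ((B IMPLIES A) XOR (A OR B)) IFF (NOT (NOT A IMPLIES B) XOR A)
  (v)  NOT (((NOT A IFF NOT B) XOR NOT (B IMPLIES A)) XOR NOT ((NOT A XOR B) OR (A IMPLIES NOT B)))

iii

(i) fails at (0,1): the formula yields 1, h is 0.
(ii) fails at (1,0): the formula yields 1, h is 0.
(iv) fails at (1,1): the formula yields 0, h is 1.
(v) fails at (0,0): the formula yields 0, h is 1.
That leaves (iii). Evaluating it on every row reproduces the table of h exactly.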